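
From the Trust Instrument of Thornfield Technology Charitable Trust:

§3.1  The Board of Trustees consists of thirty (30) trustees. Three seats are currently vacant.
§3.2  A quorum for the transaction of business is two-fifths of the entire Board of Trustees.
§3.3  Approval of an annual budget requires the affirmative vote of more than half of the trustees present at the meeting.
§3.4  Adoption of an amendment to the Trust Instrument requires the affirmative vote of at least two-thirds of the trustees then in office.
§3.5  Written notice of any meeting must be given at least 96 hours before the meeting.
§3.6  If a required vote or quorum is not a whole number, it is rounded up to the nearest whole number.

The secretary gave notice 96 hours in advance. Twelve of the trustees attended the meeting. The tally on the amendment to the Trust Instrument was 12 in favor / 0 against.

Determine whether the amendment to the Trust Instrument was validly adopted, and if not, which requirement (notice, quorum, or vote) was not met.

Invalid — vote requirement not satisfied.

Notice: 96 hours given; 96 required (96 ≥ 96). Satisfied.
Quorum: 12 present; quorum is 12. Satisfied.
Vote: the amendment to the Trust Instrument requires two-thirds of the trustees then in office (27). 2/3 of 27 = 18, so 18 affirmative votes are needed; 12 voted in favor. Not satisfied.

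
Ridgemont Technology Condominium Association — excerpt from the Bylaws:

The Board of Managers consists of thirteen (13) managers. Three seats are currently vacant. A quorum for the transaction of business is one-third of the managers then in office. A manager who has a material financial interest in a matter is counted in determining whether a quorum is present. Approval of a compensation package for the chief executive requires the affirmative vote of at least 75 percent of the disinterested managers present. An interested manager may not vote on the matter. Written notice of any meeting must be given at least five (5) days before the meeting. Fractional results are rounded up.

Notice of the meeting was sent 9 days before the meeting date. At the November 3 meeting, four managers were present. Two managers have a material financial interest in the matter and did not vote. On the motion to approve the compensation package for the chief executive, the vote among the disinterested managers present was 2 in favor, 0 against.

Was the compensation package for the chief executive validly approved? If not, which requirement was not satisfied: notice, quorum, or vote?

Notice: 9 days given; 5 required (9 ≥ 5). Satisfied.
Quorum: 4 present (interested managers count toward quorum); quorum is 4. Satisfied.
Vote: the compensation package for the chief executive requires three-fourths of the disinterested managers present (4 − 2 = 2). 3/4 of 2 = 1.50, rounded up to 2, so 2 affirmative votes are needed; 2 voted in favor. Satisfied.

Valid — all requirements satisfied.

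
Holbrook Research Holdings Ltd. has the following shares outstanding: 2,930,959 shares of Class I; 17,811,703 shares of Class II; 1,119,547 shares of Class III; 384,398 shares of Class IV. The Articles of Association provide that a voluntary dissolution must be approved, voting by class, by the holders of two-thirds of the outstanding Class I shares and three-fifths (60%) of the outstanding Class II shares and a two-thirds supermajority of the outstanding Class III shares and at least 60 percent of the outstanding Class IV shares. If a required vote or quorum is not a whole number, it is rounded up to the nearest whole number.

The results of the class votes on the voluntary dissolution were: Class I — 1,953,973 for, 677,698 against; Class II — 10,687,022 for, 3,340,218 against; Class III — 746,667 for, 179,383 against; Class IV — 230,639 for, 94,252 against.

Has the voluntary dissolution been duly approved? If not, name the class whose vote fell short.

Approved — every class gave the required vote.

Class I: 2/3 of 2930959 = 1953972.67, rounded up to 1953973; 1,953,973 required, 1,953,973 in favor — approved.
Class II: 3/5 of 17811703 = 10687021.80, rounded up to 10687022; 10,687,022 required, 10,687,022 in favor — approved.
Class III: 2/3 of 1119547 = 746364.67, rounded up to 746365; 746,365 required, 746,667 in favor — approved.
Class IV: 3/5 of 384398 = 230638.80, rounded up to 230639; 230,639 required, 230,639 in favor — approved.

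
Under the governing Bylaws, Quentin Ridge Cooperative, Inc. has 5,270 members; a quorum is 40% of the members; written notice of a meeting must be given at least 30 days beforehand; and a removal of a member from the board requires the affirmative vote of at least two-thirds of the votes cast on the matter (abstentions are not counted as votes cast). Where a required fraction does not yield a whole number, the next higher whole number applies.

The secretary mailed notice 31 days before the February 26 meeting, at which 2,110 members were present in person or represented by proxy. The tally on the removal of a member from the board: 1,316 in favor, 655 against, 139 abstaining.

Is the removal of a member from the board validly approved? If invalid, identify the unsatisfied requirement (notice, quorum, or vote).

Valid — all requirements satisfied.

Notice: 31 days given; 30 required. Satisfied.
Quorum: 40% of 5,270 = 2,108; 2,110 present. Satisfied.
Vote: requires two-thirds of the votes cast (2,110 − 139 abstaining = 1,971); 2/3 of 1971 = 1314, so 1,314 needed; 1,316 in favor. Satisfied.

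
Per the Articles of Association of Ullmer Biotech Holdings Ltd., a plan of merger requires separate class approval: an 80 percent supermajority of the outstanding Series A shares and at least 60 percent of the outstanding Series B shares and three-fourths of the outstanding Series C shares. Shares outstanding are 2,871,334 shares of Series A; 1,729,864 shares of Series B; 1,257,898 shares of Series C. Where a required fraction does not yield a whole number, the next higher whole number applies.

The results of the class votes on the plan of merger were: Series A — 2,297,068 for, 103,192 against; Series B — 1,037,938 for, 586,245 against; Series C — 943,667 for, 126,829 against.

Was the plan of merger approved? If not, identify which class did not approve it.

Approved — every class gave the required vote.

Series A: 4/5 of 2871334 = 2297067.20, rounded up to 2297068; 2,297,068 required, 2,297,068 in favor — approved.
Series B: 3/5 of 1729864 = 1037918.40, rounded up to 1037919; 1,037,919 required, 1,037,938 in favor — approved.
Series C: 3/4 of 1257898 = 943423.50, rounded up to 943424; 943,424 required, 943,667 in favor — approved.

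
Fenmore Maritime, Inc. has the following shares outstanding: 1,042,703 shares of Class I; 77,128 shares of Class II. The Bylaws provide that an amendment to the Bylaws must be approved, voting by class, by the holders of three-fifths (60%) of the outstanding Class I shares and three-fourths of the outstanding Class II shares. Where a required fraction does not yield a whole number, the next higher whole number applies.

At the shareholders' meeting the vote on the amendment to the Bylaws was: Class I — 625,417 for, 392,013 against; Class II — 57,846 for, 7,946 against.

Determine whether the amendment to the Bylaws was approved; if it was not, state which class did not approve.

Not approved — the Class I shares did not give the required vote.

Class I: 3/5 of 1042703 = 625621.80, rounded up to 625622; 625,622 required, 625,417 in favor — not approved.
Class II: 3/4 of 77128 = 57846; 57,846 required, 57,846 in favor — approved.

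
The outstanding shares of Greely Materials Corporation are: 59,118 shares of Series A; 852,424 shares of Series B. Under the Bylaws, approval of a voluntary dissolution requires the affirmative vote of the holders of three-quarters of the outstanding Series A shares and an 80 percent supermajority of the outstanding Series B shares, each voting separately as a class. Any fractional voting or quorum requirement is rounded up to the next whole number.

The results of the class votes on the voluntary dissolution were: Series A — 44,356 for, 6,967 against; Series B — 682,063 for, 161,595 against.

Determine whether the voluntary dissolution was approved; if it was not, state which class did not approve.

Approved — every class gave the required vote.

Series A: 3/4 of 59118 = 44338.50, rounded up to 44339; 44,339 required, 44,356 in favor — approved.
Series B: 4/5 of 852424 = 681939.20, rounded up to 681940; 681,940 required, 682,063 in favor — approved.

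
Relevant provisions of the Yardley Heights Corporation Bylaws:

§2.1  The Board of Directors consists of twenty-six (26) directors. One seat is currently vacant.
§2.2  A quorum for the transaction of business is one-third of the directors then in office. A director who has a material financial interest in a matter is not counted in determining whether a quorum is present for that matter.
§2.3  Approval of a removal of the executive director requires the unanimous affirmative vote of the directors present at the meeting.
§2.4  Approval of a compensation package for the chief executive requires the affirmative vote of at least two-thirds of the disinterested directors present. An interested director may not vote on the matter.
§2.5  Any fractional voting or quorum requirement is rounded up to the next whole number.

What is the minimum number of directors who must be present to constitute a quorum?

9

1/3 of 25 = 8.33, rounded up to 9.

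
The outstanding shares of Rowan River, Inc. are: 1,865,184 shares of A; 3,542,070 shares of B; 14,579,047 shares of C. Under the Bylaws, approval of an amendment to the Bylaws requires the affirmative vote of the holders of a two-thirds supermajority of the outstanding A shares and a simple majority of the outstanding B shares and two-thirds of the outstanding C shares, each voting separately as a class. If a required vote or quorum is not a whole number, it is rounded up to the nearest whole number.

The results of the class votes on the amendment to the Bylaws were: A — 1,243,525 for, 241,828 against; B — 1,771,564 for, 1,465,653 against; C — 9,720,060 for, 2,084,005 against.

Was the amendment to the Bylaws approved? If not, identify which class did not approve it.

Approved — every class gave the required vote.

A: 2/3 of 1865184 = 1243456; 1,243,456 required, 1,243,525 in favor — approved.
B: a majority of 3542070 is 1771036; 1,771,036 required, 1,771,564 in favor — approved.
C: 2/3 of 14579047 = 9719364.67, rounded up to 9719365; 9,719,365 required, 9,720,060 in favor — approved.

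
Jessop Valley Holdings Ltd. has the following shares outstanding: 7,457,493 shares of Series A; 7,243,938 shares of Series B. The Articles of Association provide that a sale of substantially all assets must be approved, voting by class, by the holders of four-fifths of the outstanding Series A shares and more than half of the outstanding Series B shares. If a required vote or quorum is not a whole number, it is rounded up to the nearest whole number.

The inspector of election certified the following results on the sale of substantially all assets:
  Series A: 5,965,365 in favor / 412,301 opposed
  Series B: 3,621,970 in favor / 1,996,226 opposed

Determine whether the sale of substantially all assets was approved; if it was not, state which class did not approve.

Not approved — the Series A shares did not give the required vote.

Series A: 4/5 of 7457493 = 5965994.40, rounded up to 5965995; 5,965,995 required, 5,965,365 in favor — not approved.
Series B: a majority of 7243938 is 3621970; 3,621,970 required, 3,621,970 in favor — approved.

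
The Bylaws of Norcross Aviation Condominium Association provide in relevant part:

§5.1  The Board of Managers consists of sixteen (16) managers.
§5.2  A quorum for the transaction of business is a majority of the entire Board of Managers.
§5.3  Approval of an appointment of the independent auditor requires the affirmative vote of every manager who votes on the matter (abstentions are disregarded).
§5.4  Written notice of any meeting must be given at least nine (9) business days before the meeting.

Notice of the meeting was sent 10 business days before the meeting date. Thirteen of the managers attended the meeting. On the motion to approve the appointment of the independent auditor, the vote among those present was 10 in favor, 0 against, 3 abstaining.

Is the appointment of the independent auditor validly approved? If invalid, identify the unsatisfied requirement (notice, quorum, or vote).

Valid — all requirements satisfied.

Notice: 10 business days given; 9 required (10 ≥ 9). Satisfied.
Quorum: 13 present; quorum is 9. Satisfied.
Vote: the appointment of the independent auditor requires the unanimous vote of the votes cast (13 present − 3 abstaining = 10). Unanimous means all 10, so 10 affirmative votes are needed; 10 voted in favor. Satisfied.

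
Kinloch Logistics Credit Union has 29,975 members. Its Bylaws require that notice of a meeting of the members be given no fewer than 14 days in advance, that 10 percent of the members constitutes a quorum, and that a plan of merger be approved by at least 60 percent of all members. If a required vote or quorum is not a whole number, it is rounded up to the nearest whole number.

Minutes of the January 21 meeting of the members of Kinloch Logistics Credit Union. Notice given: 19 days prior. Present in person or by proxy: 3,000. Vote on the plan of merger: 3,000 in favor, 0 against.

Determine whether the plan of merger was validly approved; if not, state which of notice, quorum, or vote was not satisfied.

Notice: 19 days given; 14 required. Satisfied.
Quorum: 10% of 29,975 = 2,997.50, rounded up to 2,998; 3,000 present. Satisfied.
Vote: requires three-fifths of all members (29,975); 3/5 of 29975 = 17985, so 17,985 needed; 3,000 in favor. Not satisfied.

Invalid — vote requirement not satisfied.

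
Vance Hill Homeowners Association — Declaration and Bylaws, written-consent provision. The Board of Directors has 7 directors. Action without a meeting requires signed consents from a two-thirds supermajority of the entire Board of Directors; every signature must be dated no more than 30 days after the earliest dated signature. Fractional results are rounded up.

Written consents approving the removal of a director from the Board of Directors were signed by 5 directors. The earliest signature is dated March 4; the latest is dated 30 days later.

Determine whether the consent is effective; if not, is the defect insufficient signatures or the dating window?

Signatures required: a two-thirds supermajority of 7 — 2/3 of 7 = 4.67, rounded up to 5, so 5 needed; 5 signed. Sufficient.
Dating window: the latest signature is 30 days after the earliest; the limit is 30 days. Within the window.

Effective — both the signature and dating-window requirements are satisfied.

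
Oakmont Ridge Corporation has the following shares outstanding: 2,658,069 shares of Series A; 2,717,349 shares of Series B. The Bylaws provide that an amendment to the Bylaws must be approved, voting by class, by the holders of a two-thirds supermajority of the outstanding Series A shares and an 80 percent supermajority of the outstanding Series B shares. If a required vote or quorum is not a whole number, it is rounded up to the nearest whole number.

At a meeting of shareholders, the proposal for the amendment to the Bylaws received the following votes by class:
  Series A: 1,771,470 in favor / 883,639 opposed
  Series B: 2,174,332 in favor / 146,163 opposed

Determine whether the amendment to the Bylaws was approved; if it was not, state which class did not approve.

Not approved — the Series A shares did not give the required vote.

Series A: 2/3 of 2658069 = 1772046; 1,772,046 required, 1,771,470 in favor — not approved.
Series B: 4/5 of 2717349 = 2173879.20, rounded up to 2173880; 2,173,880 required, 2,174,332 in favor — approved.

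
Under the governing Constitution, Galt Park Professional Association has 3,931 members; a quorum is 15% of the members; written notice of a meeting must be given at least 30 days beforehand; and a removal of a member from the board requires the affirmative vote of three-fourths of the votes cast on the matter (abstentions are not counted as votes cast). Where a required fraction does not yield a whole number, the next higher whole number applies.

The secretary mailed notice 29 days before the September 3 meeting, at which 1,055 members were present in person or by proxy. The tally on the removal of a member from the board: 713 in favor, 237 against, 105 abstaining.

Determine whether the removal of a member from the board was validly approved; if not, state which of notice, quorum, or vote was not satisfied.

Notice: 29 days given; 30 required. Not satisfied.
Quorum: 15% of 3,931 = 589.65, rounded up to 590; 1,055 present. Satisfied.
Vote: requires three-fourths of the votes cast (1,055 − 105 abstaining = 950); 3/4 of 950 = 712.50, rounded up to 713, so 713 needed; 713 in favor. Satisfied.

Invalid — notice requirement not satisfied.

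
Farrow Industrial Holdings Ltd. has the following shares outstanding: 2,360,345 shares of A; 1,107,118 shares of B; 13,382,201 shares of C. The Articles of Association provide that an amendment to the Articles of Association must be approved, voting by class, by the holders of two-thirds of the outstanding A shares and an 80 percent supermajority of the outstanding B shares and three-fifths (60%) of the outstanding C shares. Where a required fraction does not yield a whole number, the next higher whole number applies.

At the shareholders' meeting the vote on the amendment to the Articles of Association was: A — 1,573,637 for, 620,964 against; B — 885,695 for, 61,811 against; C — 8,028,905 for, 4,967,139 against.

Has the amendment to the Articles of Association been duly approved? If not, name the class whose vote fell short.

Not approved — the C shares did not give the required vote.

A: 2/3 of 2360345 = 1573563.33, rounded up to 1573564; 1,573,564 required, 1,573,637 in favor — approved.
B: 4/5 of 1107118 = 885694.40, rounded up to 885695; 885,695 required, 885,695 in favor — approved.
C: 3/5 of 13382201 = 8029320.60, rounded up to 8029321; 8,029,321 required, 8,028,905 in favor — not approved.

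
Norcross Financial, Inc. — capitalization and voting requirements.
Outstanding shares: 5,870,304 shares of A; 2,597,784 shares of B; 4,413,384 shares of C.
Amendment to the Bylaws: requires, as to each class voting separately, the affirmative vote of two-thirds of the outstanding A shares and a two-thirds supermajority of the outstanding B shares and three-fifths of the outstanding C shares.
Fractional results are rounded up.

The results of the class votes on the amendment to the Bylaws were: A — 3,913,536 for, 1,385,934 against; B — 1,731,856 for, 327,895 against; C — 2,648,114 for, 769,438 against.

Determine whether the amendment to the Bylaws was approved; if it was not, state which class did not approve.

Approved — every class gave the required vote.

A: 2/3 of 5870304 = 3913536; 3,913,536 required, 3,913,536 in favor — approved.
B: 2/3 of 2597784 = 1731856; 1,731,856 required, 1,731,856 in favor — approved.
C: 3/5 of 4413384 = 2648030.40, rounded up to 2648031; 2,648,031 required, 2,648,114 in favor — approved.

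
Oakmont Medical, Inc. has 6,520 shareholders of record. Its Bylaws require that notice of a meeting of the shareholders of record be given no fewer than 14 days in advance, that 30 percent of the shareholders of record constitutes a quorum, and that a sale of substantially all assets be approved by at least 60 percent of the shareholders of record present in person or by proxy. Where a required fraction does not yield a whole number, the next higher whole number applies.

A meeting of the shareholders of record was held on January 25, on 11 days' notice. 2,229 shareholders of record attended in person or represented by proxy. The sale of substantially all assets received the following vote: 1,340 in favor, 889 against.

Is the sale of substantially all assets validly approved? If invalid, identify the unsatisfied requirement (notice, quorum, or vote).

Invalid — notice requirement not satisfied.

Notice: 11 days given; 14 required. Not satisfied.
Quorum: 30% of 6,520 = 1,956; 2,229 present. Satisfied.
Vote: requires three-fifths of those present (2,229); 3/5 of 2229 = 1337.40, rounded up to 1338, so 1,338 needed; 1,340 in favor. Satisfied.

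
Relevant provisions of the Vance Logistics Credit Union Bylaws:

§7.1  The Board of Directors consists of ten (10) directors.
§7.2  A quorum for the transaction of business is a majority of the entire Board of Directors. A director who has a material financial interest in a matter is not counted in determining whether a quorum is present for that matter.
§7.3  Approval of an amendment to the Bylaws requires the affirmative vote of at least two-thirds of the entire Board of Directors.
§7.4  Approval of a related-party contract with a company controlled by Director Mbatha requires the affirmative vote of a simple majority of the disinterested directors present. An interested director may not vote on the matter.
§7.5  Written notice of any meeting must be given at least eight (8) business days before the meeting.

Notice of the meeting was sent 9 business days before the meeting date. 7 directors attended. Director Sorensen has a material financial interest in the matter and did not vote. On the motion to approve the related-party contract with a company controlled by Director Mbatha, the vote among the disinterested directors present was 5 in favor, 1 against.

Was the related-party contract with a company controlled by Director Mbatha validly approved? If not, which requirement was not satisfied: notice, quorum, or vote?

Notice: 9 business days given; 8 required (9 ≥ 8). Satisfied.
Quorum: 7 present, but the 1 interested director does not count, leaving 6. Quorum is 6. Satisfied.
Vote: the related-party contract with a company controlled by Director Mbatha requires a majority of the disinterested directors present (7 − 1 = 6). A majority of 6 is 4, so 4 affirmative votes are needed; 5 voted in favor. Satisfied.

Valid — all requirements satisfied.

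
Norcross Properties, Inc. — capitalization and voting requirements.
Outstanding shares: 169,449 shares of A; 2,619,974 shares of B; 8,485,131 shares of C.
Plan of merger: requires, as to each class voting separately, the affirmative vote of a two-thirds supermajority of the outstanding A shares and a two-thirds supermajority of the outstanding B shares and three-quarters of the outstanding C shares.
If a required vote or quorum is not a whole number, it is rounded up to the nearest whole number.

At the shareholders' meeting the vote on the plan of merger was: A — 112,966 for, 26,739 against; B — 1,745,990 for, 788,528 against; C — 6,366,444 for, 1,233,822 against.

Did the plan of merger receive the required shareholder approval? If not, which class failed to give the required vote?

Not approved — the B shares did not give the required vote.

A: 2/3 of 169449 = 112966; 112,966 required, 112,966 in favor — approved.
B: 2/3 of 2619974 = 1746649.33, rounded up to 1746650; 1,746,650 required, 1,745,990 in favor — not approved.
C: 3/4 of 8485131 = 6363848.25, rounded up to 6363849; 6,363,849 required, 6,366,444 in favor — approved.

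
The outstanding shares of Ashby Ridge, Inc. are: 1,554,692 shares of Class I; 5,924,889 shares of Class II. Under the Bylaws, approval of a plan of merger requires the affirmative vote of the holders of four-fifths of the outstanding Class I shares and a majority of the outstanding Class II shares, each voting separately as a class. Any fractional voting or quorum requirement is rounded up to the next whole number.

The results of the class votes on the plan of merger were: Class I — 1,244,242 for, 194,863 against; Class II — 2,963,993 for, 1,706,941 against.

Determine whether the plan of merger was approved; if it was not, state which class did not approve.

Approved — every class gave the required vote.

Class I: 4/5 of 1554692 = 1243753.60, rounded up to 1243754; 1,243,754 required, 1,244,242 in favor — approved.
Class II: a majority of 5924889 is 2962445; 2,962,445 required, 2,963,993 in favor — approved.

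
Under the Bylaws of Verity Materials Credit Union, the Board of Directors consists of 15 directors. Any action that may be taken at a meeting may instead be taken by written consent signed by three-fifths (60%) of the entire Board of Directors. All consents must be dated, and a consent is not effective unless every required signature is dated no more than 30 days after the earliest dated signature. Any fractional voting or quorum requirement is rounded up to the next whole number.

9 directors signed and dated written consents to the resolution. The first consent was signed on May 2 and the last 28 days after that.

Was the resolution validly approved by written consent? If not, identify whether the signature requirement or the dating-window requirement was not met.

Signatures required: three-fifths (60%) of 15 — 3/5 of 15 = 9, so 9 needed; 9 signed. Sufficient.
Dating window: the latest signature is 28 days after the earliest; the limit is 30 days. Within the window.

Effective — both the signature and dating-window requirements are satisfied.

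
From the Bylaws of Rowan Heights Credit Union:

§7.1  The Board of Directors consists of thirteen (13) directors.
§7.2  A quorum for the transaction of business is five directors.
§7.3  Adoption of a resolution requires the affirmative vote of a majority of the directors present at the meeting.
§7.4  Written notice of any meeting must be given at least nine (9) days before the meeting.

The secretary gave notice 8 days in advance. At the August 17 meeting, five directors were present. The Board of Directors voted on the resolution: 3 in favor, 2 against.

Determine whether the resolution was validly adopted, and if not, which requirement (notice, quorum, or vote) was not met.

Invalid — notice requirement not satisfied.

Notice: 8 days given; 9 required (8 < 9). Not satisfied.
Quorum: 5 present; quorum is 5. Satisfied.
Vote: the resolution requires a majority of the directors present (5). A majority of 5 is 3, so 3 affirmative votes are needed; 3 voted in favor. Satisfied.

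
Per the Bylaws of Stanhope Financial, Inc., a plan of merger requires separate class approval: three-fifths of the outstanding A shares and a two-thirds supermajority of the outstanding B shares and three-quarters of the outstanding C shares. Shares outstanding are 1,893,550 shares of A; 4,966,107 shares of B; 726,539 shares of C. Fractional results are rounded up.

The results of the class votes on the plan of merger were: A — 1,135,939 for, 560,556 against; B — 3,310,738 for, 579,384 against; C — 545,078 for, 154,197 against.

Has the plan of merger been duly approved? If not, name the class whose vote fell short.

Not approved — the A shares did not give the required vote.

A: 3/5 of 1893550 = 1136130; 1,136,130 required, 1,135,939 in favor — not approved.
B: 2/3 of 4966107 = 3310738; 3,310,738 required, 3,310,738 in favor — approved.
C: 3/4 of 726539 = 544904.25, rounded up to 544905; 544,905 required, 545,078 in favor — approved.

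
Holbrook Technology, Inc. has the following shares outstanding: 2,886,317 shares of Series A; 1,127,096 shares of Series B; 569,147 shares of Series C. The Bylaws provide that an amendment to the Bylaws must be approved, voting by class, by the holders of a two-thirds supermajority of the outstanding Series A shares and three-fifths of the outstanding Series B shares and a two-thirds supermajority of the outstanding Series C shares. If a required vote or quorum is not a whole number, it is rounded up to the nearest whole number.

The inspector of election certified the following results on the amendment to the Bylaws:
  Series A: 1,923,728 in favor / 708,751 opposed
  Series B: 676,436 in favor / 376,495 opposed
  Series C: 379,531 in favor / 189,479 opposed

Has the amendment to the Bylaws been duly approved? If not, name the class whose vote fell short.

Not approved — the Series A shares did not give the required vote.

Series A: 2/3 of 2886317 = 1924211.33, rounded up to 1924212; 1,924,212 required, 1,923,728 in favor — not approved.
Series B: 3/5 of 1127096 = 676257.60, rounded up to 676258; 676,258 required, 676,436 in favor — approved.
Series C: 2/3 of 569147 = 379431.33, rounded up to 379432; 379,432 required, 379,531 in favor — approved.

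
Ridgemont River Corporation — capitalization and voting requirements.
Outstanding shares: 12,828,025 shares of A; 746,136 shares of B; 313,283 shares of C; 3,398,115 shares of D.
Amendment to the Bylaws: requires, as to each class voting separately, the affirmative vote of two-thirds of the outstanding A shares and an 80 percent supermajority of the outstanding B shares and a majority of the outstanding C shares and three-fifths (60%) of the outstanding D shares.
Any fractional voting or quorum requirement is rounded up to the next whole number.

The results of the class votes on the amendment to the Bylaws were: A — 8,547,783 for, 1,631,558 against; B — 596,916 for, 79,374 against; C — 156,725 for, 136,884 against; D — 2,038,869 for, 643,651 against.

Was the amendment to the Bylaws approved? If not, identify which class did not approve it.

Not approved — the A shares did not give the required vote.

A: 2/3 of 12828025 = 8552016.67, rounded up to 8552017; 8,552,017 required, 8,547,783 in favor — not approved.
B: 4/5 of 746136 = 596908.80, rounded up to 596909; 596,909 required, 596,916 in favor — approved.
C: a majority of 313283 is 156642; 156,642 required, 156,725 in favor — approved.
D: 3/5 of 3398115 = 2038869; 2,038,869 required, 2,038,869 in favor — approved.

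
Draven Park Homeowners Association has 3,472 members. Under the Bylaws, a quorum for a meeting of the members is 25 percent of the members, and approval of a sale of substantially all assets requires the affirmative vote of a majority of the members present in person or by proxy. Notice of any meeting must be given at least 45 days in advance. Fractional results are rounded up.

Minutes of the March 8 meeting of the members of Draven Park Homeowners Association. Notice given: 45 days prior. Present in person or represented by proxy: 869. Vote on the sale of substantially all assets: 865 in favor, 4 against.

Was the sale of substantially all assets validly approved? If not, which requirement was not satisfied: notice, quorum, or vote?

Notice: 45 days given; 45 required. Satisfied.
Quorum: 25% of 3,472 = 868; 869 present. Satisfied.
Vote: requires a majority of those present (869); a majority of 869 is 435, so 435 needed; 865 in favor. Satisfied.

Valid — all requirements satisfied.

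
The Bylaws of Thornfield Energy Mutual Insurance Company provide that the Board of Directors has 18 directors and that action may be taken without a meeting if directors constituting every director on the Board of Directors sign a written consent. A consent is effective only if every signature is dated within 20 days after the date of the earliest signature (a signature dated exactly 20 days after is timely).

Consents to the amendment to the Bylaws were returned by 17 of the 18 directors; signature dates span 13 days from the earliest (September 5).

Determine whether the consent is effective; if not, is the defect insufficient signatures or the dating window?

Not effective — insufficient signatures.

Signatures required: all of 18 — unanimous means all 18, so 18 needed; 17 signed. Insufficient.
Dating window: the latest signature is 13 days after the earliest; the limit is 20 days. Within the window.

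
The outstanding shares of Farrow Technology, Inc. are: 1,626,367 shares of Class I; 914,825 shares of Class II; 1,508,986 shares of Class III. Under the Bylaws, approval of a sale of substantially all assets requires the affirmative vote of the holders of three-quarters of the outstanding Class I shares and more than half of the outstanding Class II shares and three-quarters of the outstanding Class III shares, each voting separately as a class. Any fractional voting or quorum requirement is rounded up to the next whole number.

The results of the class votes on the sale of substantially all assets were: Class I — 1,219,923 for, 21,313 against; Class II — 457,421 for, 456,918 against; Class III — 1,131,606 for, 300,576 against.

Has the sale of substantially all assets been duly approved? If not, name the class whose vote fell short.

Class I: 3/4 of 1626367 = 1219775.25, rounded up to 1219776; 1,219,776 required, 1,219,923 in favor — approved.
Class II: a majority of 914825 is 457413; 457,413 required, 457,421 in favor — approved.
Class III: 3/4 of 1508986 = 1131739.50, rounded up to 1131740; 1,131,740 required, 1,131,606 in favor — not approved.

Not approved — the Class III shares did not give the required vote.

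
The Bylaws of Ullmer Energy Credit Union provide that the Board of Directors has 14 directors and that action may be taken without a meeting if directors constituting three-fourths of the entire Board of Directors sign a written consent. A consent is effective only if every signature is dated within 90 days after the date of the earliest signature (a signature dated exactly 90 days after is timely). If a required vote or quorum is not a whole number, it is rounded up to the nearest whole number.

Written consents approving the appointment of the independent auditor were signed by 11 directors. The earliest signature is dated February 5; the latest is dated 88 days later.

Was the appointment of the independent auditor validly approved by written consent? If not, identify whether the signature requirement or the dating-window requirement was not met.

Signatures required: three-fourths of 14 — 3/4 of 14 = 10.50, rounded up to 11, so 11 needed; 11 signed. Sufficient.
Dating window: the latest signature is 88 days after the earliest; the limit is 90 days. Within the window.

Effective — both the signature and dating-window requirements are satisfied.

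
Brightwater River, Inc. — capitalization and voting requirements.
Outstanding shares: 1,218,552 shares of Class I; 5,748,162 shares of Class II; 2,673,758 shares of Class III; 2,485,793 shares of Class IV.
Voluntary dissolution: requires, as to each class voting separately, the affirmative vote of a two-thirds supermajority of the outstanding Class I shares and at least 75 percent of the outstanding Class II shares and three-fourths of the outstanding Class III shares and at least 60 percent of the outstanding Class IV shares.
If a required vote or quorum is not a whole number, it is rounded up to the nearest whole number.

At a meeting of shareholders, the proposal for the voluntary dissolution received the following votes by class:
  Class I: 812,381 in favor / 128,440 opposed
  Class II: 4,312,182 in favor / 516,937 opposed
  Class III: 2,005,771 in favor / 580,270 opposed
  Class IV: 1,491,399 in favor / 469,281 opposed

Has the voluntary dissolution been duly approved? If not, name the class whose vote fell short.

Class I: 2/3 of 1218552 = 812368; 812,368 required, 812,381 in favor — approved.
Class II: 3/4 of 5748162 = 4311121.50, rounded up to 4311122; 4,311,122 required, 4,312,182 in favor — approved.
Class III: 3/4 of 2673758 = 2005318.50, rounded up to 2005319; 2,005,319 required, 2,005,771 in favor — approved.
Class IV: 3/5 of 2485793 = 1491475.80, rounded up to 1491476; 1,491,476 required, 1,491,399 in favor — not approved.

Not approved — the Class IV shares did not give the required vote.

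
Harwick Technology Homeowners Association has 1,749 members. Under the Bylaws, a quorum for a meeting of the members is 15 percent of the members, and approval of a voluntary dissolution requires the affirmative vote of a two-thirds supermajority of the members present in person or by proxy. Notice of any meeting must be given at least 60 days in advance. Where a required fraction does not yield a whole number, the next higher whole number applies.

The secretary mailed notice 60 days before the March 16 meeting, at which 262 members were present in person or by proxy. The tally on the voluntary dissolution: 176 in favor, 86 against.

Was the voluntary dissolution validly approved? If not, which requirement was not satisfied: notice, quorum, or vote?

Invalid — quorum requirement not satisfied.

Notice: 60 days given; 60 required. Satisfied.
Quorum: 15% of 1,749 = 262.35, rounded up to 263; 262 present. Not satisfied.
Vote: requires two-thirds of those present (262); 2/3 of 262 = 174.67, rounded up to 175, so 175 needed; 176 in favor. Satisfied.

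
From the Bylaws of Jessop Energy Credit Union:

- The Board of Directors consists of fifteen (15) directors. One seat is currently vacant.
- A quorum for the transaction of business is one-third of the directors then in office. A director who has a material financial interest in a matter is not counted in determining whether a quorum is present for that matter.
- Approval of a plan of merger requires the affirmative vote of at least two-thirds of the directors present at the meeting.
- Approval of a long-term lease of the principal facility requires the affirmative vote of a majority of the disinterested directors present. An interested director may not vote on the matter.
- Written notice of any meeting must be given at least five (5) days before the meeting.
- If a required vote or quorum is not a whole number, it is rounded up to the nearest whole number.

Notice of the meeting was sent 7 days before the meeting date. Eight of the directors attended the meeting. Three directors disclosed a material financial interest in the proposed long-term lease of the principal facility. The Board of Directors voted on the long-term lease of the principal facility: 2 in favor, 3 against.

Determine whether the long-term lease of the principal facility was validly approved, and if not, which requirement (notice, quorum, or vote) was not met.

Notice: 7 days given; 5 required (7 ≥ 5). Satisfied.
Quorum: 8 present, but the 3 interested directors do not count, leaving 5. Quorum is 5. Satisfied.
Vote: the long-term lease of the principal facility requires a majority of the disinterested directors present (8 − 3 = 5). A majority of 5 is 3, so 3 affirmative votes are needed; 2 voted in favor. Not satisfied.

Invalid — vote requirement not satisfied.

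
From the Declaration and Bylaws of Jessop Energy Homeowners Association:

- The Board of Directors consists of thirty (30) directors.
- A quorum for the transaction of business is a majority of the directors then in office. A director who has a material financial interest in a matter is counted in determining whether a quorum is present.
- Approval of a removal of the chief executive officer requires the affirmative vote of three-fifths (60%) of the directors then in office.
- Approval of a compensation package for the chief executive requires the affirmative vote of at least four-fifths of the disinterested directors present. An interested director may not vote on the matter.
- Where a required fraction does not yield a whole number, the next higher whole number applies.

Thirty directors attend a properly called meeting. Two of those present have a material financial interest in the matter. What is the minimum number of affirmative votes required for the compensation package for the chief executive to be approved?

23

The compensation package for the chief executive requires four-fifths of the disinterested directors present (30 − 2 = 28).
4/5 of 28 = 22.40, rounded up to 23.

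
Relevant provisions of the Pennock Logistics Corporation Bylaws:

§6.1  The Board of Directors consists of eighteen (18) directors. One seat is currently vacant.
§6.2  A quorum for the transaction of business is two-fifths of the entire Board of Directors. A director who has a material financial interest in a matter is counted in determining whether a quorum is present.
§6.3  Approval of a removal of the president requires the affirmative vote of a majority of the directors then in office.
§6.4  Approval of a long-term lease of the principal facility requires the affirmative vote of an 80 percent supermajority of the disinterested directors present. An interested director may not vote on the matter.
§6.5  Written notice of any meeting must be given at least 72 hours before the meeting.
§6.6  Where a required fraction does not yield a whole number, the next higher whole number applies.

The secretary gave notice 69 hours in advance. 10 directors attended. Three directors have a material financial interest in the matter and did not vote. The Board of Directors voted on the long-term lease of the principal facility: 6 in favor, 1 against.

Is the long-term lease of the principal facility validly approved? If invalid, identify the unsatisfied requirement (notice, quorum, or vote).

Notice: 69 hours given; 72 required (69 < 72). Not satisfied.
Quorum: 10 present (interested directors count toward quorum); quorum is 8. Satisfied.
Vote: the long-term lease of the principal facility requires four-fifths of the disinterested directors present (10 − 3 = 7). 4/5 of 7 = 5.60, rounded up to 6, so 6 affirmative votes are needed; 6 voted in favor. Satisfied.

Invalid — notice requirement not satisfied.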